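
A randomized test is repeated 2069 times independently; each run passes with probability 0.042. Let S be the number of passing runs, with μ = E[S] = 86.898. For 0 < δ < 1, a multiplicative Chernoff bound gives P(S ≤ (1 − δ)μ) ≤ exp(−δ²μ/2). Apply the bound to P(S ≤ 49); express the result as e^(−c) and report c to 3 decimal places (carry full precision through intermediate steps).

8.264

Write 49 = (1 − δ)μ, so δ = 1 − 49/86.898 = 0.4361205…
Then the exponent is δ²μ/2 = (μ − 49)²/(2μ) = 8.264048.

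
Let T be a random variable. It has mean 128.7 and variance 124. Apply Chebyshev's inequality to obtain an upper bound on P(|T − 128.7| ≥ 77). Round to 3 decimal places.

Chebyshev: P(|T − μ| ≥ t) ≤ Var(T)/t².
Bound = 124 / 5929 = 0.0209.

0.021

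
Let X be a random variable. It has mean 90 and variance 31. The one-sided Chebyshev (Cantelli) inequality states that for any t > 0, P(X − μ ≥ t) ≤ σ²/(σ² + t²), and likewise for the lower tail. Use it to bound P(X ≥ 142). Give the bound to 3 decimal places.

0.011

Here σ² = 31 and t = 52, so σ² + t² = 2735.
Cantelli's bound: 31/2735 = 0.0113.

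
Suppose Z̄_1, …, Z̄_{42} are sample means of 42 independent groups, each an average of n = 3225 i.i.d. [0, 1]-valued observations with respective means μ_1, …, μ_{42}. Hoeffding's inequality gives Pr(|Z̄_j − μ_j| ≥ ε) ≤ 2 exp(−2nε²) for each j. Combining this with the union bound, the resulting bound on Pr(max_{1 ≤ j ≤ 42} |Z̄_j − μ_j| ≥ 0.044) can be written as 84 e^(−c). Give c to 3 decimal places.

Union bound over the 42 events: Pr(max_{1 ≤ j ≤ 42} |Z̄_j − μ_j| ≥ 0.044) ≤ 42·2·exp(−2nε²) = 84 exp(−2·3225·0.044²).
So c = 2·3225·0.044² = 12.4872.

12.487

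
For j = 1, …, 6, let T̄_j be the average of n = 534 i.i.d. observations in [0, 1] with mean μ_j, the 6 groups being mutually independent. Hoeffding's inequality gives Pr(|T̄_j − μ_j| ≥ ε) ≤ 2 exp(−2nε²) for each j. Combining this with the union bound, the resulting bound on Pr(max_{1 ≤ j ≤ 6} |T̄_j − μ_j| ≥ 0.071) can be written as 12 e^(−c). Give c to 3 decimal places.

Union bound over the 6 events: Pr(max_{1 ≤ j ≤ 6} |T̄_j − μ_j| ≥ 0.071) ≤ 6·2·exp(−2nε²) = 12 exp(−2·534·0.071²).
So c = 2·534·0.071² = 5.3838.

5.384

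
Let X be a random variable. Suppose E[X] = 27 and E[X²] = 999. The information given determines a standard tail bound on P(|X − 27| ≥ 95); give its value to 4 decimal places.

0.0299

The first two moments determine the variance, so Chebyshev's inequality is the sharpest standard bound available.
Var(X) = E[X²] − (E[X])² = 999 − 729 = 270.
Chebyshev's inequality: P(|X − μ| ≥ t) ≤ Var(X)/t² = 270/9025 = 0.0299.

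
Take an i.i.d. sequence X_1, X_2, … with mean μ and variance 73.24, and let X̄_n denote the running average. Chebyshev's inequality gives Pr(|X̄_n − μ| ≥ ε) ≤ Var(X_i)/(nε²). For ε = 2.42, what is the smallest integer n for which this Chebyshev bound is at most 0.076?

Require 73.24/(n·2.42²) ≤ 0.076, i.e. n ≥ 73.24/(0.076·2.42²) = 164.552.
The smallest integer n is 165.

165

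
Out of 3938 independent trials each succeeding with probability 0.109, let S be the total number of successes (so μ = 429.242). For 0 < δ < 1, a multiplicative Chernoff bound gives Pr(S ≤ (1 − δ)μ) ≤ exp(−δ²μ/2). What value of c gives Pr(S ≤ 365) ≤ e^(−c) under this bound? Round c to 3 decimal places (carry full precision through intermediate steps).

4.807

Write 365 = (1 − δ)μ, so δ = 1 − 365/429.242 = 0.1496638…
Then the exponent is δ²μ/2 = (μ − 365)²/(2μ) = 4.807352.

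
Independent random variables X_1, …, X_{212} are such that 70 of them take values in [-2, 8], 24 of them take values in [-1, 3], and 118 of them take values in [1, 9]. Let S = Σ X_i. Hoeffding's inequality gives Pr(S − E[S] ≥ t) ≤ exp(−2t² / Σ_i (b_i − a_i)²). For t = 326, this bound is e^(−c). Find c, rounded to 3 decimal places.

Σ(b_i − a_i)² = 70·10² + 24·4² + 118·8² = 14936.
c = 2t² / 14936 = 2·326² / 14936 = 14.2309.

14.231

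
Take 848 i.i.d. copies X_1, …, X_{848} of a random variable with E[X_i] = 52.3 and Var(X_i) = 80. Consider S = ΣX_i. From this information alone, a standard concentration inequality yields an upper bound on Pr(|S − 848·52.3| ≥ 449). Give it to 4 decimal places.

0.3365

With mean and variance of each term known, Chebyshev's inequality bounds the deviation of the sum (or sample mean).
Var(S) = n·Var(X_i) = 848·80 = 67840.
Chebyshev: Pr(|S − 848·52.3| ≥ 449) ≤ Var(S)/449² = 67840/201601 = 0.3365.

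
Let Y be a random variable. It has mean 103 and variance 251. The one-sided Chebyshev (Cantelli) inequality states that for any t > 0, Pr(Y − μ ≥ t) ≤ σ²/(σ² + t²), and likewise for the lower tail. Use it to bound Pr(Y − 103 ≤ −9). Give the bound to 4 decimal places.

0.7560

Here σ² = 251 and t = 9, so σ² + t² = 332.
Cantelli's bound: 251/332 = 0.7560.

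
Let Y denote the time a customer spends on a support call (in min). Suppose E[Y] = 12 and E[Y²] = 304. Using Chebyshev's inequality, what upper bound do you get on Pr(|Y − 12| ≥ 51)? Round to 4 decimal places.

0.0615

Var(Y) = E[Y²] − (E[Y])² = 304 − 144 = 160.
Chebyshev's inequality: Pr(|Y − μ| ≥ t) ≤ Var(Y)/t² = 160/2601 = 0.0615.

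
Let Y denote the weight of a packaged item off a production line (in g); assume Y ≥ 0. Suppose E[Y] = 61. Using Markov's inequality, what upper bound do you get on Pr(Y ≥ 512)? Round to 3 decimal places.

0.119

Markov's inequality: for a non-negative random variable, Pr(Y ≥ a) ≤ E[Y]/a.
Here E[Y] = 61 and a = 512, so the bound is 61/512 = 0.1191.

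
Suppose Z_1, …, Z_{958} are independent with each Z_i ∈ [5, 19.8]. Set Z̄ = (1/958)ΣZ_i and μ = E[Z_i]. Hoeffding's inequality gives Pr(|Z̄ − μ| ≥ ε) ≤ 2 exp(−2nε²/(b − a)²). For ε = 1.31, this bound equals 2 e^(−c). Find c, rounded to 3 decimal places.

c = 2nε²/(b − a)² = 2·958·1.31² / 14.8² = 15.0112.

15.011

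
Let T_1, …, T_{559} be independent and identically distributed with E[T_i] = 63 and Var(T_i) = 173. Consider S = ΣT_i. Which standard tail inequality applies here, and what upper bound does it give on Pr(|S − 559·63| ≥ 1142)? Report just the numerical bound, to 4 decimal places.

With mean and variance of each term known, Chebyshev's inequality bounds the deviation of the sum (or sample mean).
Var(S) = n·Var(T_i) = 559·173 = 96707.
Chebyshev: Pr(|S − 559·63| ≥ 1142) ≤ Var(S)/1142² = 96707/1304164 = 0.0742.

0.0742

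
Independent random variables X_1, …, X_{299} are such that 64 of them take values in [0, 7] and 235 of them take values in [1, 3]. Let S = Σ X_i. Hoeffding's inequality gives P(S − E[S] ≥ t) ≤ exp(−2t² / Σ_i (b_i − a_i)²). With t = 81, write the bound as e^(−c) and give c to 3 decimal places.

3.219

Σ(b_i − a_i)² = 64·7² + 235·2² = 4076.
c = 2t² / 4076 = 2·81² / 4076 = 3.2193.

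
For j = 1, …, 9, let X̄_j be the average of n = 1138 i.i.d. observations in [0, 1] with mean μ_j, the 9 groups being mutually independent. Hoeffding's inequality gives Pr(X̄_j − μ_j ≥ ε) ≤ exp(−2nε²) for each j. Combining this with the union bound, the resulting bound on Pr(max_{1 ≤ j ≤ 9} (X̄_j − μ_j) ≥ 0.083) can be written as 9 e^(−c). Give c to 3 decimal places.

Union bound over the 9 events: Pr(max_{1 ≤ j ≤ 9} (X̄_j − μ_j) ≥ 0.083) ≤ 9·exp(−2nε²) = 9 exp(−2·1138·0.083²).
So c = 2·1138·0.083² = 15.6794.

15.679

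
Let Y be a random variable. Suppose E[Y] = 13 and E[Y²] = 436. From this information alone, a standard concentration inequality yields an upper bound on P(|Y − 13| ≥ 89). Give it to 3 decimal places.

The first two moments determine the variance, so Chebyshev's inequality is the sharpest standard bound available.
Var(Y) = E[Y²] − (E[Y])² = 436 − 169 = 267.
Chebyshev's inequality: P(|Y − μ| ≥ t) ≤ Var(Y)/t² = 267/7921 = 0.0337.

0.034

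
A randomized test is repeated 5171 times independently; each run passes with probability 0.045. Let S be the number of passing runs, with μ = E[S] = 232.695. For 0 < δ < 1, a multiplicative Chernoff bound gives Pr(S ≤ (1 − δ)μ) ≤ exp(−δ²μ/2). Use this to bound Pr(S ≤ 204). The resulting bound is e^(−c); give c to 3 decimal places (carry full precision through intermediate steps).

Write 204 = (1 − δ)μ, so δ = 1 − 204/232.695 = 0.1233159…
Then the exponent is δ²μ/2 = (μ − 204)²/(2μ) = 1.769275.

1.769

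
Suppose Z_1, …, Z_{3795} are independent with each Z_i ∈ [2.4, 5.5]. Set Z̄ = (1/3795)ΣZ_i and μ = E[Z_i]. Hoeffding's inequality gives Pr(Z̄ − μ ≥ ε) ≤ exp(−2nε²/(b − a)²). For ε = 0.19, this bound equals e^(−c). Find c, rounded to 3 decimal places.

c = 2nε²/(b − a)² = 2·3795·0.19² / 3.1² = 28.5119.

28.512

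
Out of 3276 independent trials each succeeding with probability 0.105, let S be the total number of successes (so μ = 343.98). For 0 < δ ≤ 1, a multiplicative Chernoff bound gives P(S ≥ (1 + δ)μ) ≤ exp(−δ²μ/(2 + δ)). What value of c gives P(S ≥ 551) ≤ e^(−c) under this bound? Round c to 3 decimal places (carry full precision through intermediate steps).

47.886

Write 551 = (1 + δ)μ, so δ = 551/343.98 − 1 = 0.6018373…
Then the exponent is δ²μ/(2 + δ) = (551 − μ)² / (μ·(2 + δ)) = 47.886300.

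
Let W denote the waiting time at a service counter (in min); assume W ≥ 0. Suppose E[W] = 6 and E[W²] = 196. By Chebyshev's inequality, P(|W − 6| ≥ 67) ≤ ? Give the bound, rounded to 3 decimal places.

Var(W) = E[W²] − (E[W])² = 196 − 36 = 160.
Chebyshev's inequality: P(|W − μ| ≥ t) ≤ Var(W)/t² = 160/4489 = 0.0356.

0.036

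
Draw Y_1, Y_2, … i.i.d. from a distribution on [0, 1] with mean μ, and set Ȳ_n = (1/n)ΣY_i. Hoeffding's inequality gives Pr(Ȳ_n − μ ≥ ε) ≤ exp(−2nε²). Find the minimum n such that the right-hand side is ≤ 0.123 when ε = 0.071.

Require exp(−2nε²) ≤ 0.123, i.e. 2nε² ≥ ln(1/0.123) = 2.095571.
So n ≥ 2.095571 / (2·0.071²) = 207.853.
The smallest integer n is 208.

208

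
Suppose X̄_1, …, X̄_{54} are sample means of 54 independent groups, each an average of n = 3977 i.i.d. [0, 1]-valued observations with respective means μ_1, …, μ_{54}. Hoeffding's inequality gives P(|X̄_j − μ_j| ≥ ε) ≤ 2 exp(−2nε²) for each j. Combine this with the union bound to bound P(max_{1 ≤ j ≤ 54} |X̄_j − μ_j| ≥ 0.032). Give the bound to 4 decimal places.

0.0313

Per-experiment Hoeffding bound: 2·exp(−2·3977·0.032²) = 2·exp(−8.14490) = 0.00058043.
Union bound over 54 events: 54·0.00058043 = 0.03134.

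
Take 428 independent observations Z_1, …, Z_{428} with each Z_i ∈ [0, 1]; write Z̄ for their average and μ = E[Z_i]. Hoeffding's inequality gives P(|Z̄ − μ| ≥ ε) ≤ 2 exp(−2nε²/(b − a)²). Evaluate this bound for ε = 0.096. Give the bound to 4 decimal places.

Exponent: 2nε²/(b − a)² = 2·428·0.096² / 1² = 7.88890.
Bound = 2·exp(−7.88890) = 0.00075.

0.0007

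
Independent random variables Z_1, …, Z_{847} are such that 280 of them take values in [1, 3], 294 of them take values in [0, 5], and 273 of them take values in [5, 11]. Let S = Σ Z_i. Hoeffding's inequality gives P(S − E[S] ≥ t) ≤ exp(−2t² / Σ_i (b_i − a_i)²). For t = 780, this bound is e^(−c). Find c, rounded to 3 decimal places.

Σ(b_i − a_i)² = 280·2² + 294·5² + 273·6² = 18298.
c = 2t² / 18298 = 2·780² / 18298 = 66.4991.

66.499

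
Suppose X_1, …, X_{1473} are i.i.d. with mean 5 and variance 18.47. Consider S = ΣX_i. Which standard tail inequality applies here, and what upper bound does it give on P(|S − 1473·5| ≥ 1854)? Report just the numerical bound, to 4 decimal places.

0.0079

With mean and variance of each term known, Chebyshev's inequality bounds the deviation of the sum (or sample mean).
Var(S) = n·Var(X_i) = 1473·18.47 = 27206.31.
Chebyshev: P(|S − 1473·5| ≥ 1854) ≤ Var(S)/1854² = 27206.31/3437316 = 0.0079.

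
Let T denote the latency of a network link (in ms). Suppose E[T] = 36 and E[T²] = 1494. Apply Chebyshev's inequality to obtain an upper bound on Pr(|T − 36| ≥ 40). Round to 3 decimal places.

Var(T) = E[T²] − (E[T])² = 1494 − 1296 = 198.
Chebyshev's inequality: Pr(|T − μ| ≥ t) ≤ Var(T)/t² = 198/1600 = 0.1237.

0.124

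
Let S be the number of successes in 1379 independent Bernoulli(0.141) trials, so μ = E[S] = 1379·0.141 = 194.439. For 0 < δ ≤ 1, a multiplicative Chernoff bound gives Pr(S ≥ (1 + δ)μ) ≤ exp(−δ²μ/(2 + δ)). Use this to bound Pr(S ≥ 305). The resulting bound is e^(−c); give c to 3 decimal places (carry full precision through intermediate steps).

Write 305 = (1 + δ)μ, so δ = 305/194.439 − 1 = 0.5686153…
Then the exponent is δ²μ/(2 + δ) = (305 − μ)² / (μ·(2 + δ)) = 24.474930.

24.475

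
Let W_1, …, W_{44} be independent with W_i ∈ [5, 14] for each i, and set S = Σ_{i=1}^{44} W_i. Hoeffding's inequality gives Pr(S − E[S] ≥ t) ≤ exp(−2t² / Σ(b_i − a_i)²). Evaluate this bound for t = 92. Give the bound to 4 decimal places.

0.0087

Σ(b_i − a_i)² = 44·(9)² = 3564.
Exponent = 2·92²/3564 = 4.7497.
Bound = exp(−4.7497) = 0.00865.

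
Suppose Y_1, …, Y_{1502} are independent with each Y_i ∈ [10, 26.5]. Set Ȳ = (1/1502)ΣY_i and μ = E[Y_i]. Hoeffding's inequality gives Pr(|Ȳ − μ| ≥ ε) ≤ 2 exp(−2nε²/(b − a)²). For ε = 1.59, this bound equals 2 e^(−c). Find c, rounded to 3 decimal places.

27.895

c = 2nε²/(b − a)² = 2·1502·1.59² / 16.5² = 27.8950.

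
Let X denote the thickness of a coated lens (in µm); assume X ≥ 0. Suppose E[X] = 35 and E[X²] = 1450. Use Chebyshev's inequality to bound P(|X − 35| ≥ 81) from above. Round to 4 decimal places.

Var(X) = E[X²] − (E[X])² = 1450 − 1225 = 225.
Chebyshev's inequality: P(|X − μ| ≥ t) ≤ Var(X)/t² = 225/6561 = 0.0343.

0.0343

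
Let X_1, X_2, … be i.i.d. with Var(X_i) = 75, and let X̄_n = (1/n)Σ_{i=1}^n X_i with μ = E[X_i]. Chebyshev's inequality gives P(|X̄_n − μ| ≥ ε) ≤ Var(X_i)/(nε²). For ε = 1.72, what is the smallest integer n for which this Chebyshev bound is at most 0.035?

725

Require 75/(n·1.72²) ≤ 0.035, i.e. n ≥ 75/(0.035·1.72²) = 724.330.
The smallest integer n is 725.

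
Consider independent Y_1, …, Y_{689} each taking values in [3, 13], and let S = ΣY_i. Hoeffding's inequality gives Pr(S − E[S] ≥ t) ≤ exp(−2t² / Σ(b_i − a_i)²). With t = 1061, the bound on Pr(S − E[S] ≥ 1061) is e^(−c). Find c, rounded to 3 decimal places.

32.677

Σ(b_i − a_i)² = 689·(10)² = 68900.
c = 2t²/68900 = 2·1061²/68900 = 32.6770.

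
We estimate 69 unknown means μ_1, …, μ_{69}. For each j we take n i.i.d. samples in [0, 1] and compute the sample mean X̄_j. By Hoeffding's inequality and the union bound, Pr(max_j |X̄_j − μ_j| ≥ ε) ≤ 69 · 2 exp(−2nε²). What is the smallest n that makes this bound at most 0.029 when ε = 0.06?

Need 2·69·exp(−2nε²) ≤ 0.029, i.e. exp(−2nε²) ≤ 0.029/138.
So 2nε² ≥ ln(138/0.029) = 8.467713.
Hence n ≥ 8.467713/(2·0.06²) = 1176.071.
The smallest integer n is 1177.

1177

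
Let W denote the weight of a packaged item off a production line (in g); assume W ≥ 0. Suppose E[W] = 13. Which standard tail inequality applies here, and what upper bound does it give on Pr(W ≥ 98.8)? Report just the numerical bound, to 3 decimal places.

0.132

Only the mean of a non-negative variable is known, so Markov's inequality is the applicable tail bound.
Markov's inequality: for a non-negative random variable, Pr(W ≥ a) ≤ E[W]/a.
Here E[W] = 13 and a = 98.8, so the bound is 13/98.8 = 0.1316.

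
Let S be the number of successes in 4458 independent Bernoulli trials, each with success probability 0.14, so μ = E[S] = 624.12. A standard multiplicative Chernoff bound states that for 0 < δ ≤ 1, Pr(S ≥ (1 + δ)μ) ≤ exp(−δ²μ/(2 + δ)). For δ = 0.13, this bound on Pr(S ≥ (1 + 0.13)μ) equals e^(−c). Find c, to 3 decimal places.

4.952

c = δ²μ/(2 + δ) = 0.13²·624.12/(2 + 0.13) = 4.9519.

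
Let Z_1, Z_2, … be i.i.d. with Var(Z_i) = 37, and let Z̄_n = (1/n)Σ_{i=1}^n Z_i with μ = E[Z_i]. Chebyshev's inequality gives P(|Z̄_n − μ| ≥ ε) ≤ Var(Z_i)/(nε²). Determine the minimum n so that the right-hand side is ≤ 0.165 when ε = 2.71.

31

Require 37/(n·2.71²) ≤ 0.165, i.e. n ≥ 37/(0.165·2.71²) = 30.534.
The smallest integer n is 31.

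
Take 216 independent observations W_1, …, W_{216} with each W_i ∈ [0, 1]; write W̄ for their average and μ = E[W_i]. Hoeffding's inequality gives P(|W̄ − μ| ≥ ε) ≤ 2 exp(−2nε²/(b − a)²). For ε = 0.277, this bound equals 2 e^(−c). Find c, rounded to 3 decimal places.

c = 2nε²/(b − a)² = 2·216·0.277² / 1² = 33.1469.

33.147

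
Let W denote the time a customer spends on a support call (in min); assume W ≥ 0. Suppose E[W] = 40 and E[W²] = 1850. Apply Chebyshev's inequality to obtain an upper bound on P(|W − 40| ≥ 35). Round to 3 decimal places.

0.204

Var(W) = E[W²] − (E[W])² = 1850 − 1600 = 250.
Chebyshev's inequality: P(|W − μ| ≥ t) ≤ Var(W)/t² = 250/1225 = 0.2041.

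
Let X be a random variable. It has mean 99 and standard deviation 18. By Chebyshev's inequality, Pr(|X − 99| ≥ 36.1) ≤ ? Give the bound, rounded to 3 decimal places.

0.249

Chebyshev: Pr(|X − μ| ≥ t) ≤ Var(X)/t².
Var(X) = σ² = 18² = 324.
Bound = 324 / 1303.21 = 0.2486.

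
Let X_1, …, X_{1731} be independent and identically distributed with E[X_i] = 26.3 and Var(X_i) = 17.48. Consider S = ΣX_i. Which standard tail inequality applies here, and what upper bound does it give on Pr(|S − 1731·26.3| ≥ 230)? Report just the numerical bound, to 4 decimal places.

With mean and variance of each term known, Chebyshev's inequality bounds the deviation of the sum (or sample mean).
Var(S) = n·Var(X_i) = 1731·17.48 = 30257.88.
Chebyshev: Pr(|S − 1731·26.3| ≥ 230) ≤ Var(S)/230² = 30257.88/52900 = 0.5720.

0.5720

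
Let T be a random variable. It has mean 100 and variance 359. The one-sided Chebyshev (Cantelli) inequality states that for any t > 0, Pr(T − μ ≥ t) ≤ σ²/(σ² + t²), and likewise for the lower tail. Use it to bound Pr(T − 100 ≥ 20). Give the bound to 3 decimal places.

Here σ² = 359 and t = 20, so σ² + t² = 759.
Cantelli's bound: 359/759 = 0.4730.

0.473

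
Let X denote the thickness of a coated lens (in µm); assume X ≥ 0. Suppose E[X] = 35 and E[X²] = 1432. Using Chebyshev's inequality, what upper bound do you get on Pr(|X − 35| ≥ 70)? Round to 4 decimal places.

0.0422

Var(X) = E[X²] − (E[X])² = 1432 − 1225 = 207.
Chebyshev's inequality: Pr(|X − μ| ≥ t) ≤ Var(X)/t² = 207/4900 = 0.0422.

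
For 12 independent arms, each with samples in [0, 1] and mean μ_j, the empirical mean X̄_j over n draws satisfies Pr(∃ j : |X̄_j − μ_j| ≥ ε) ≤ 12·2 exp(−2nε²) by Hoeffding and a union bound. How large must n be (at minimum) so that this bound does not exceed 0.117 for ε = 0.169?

94

Need 2·12·exp(−2nε²) ≤ 0.117, i.e. exp(−2nε²) ≤ 0.117/24.
So 2nε² ≥ ln(24/0.117) = 5.323635.
Hence n ≥ 5.323635/(2·0.169²) = 93.198.
The smallest integer n is 94.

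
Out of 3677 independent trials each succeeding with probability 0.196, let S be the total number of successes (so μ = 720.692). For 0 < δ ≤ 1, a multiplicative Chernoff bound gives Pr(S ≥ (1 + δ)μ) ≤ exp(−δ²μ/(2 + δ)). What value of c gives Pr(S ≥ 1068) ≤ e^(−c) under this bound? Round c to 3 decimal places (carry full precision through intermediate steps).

67.436

Write 1068 = (1 + δ)μ, so δ = 1068/720.692 − 1 = 0.4819091…
Then the exponent is δ²μ/(2 + δ) = (1068 − μ)² / (μ·(2 + δ)) = 67.436343.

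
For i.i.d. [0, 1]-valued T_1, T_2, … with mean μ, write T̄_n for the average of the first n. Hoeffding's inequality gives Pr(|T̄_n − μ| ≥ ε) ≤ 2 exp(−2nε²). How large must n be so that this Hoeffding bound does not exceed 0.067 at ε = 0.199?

43

Require 2·exp(−2nε²) ≤ 0.067, i.e. 2nε² ≥ ln(2/0.067) = 3.396210.
So n ≥ 3.396210 / (2·0.199²) = 42.880.
The smallest integer n is 43.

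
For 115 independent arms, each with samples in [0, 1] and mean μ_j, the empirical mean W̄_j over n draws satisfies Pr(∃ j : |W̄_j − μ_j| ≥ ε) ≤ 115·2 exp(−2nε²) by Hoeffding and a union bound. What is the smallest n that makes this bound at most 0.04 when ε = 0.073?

813

Need 2·115·exp(−2nε²) ≤ 0.04, i.e. exp(−2nε²) ≤ 0.04/230.
So 2nε² ≥ ln(230/0.04) = 8.656955.
Hence n ≥ 8.656955/(2·0.073²) = 812.249.
The smallest integer n is 813.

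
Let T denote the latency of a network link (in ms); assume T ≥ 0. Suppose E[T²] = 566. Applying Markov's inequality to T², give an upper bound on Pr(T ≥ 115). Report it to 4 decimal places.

Since T ≥ 0, the event {T ≥ 115} is the same as {T² ≥ 13225}.
Markov's inequality applied to T² gives Pr(T² ≥ 13225) ≤ E[T²]/13225 = 566/13225 = 0.0428.

0.0428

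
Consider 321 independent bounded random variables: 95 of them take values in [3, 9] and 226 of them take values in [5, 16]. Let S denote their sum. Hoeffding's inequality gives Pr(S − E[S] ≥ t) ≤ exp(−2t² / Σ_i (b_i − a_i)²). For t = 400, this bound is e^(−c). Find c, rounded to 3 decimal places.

10.401

Σ(b_i − a_i)² = 95·6² + 226·11² = 30766.
c = 2t² / 30766 = 2·400² / 30766 = 10.4011.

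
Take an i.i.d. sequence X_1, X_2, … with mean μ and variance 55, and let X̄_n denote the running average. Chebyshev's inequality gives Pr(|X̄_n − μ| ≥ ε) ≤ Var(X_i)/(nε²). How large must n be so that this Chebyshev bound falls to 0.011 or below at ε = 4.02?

Require 55/(n·4.02²) ≤ 0.011, i.e. n ≥ 55/(0.011·4.02²) = 309.398.
The smallest integer n is 310.

310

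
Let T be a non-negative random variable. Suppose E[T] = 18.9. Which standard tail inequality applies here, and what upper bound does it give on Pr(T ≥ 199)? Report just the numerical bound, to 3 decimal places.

0.095

Only the mean of a non-negative variable is known, so Markov's inequality is the applicable tail bound.
Markov's inequality: for a non-negative random variable, Pr(T ≥ a) ≤ E[T]/a.
Here E[T] = 18.9 and a = 199, so the bound is 18.9/199 = 0.0950.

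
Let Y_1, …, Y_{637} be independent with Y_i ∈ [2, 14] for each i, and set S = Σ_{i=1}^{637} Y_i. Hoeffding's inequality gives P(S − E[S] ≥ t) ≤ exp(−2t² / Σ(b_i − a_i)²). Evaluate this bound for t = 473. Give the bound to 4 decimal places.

0.0076

Σ(b_i − a_i)² = 637·(12)² = 91728.
Exponent = 2·473²/91728 = 4.8781.
Bound = exp(−4.8781) = 0.00761.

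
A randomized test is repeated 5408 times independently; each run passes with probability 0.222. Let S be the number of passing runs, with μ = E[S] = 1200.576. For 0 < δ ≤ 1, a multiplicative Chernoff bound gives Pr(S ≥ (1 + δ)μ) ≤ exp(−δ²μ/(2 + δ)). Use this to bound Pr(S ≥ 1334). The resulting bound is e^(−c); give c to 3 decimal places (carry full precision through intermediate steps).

Write 1334 = (1 + δ)μ, so δ = 1334/1200.576 − 1 = 0.1111333…
Then the exponent is δ²μ/(2 + δ) = (1334 − μ)² / (μ·(2 + δ)) = 7.023646.

7.024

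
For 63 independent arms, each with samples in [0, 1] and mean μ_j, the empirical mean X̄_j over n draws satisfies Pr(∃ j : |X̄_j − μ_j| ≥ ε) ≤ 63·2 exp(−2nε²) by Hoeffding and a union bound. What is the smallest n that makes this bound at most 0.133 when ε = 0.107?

300

Need 2·63·exp(−2nε²) ≤ 0.133, i.e. exp(−2nε²) ≤ 0.133/126.
So 2nε² ≥ ln(126/0.133) = 6.853688.
Hence n ≥ 6.853688/(2·0.107²) = 299.314.
The smallest integer n is 300.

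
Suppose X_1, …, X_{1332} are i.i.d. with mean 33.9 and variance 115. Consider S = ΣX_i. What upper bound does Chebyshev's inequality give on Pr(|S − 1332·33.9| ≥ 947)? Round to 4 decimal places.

0.1708

Var(S) = n·Var(X_i) = 1332·115 = 153180.
Chebyshev: Pr(|S − 1332·33.9| ≥ 947) ≤ Var(S)/947² = 153180/896809 = 0.1708.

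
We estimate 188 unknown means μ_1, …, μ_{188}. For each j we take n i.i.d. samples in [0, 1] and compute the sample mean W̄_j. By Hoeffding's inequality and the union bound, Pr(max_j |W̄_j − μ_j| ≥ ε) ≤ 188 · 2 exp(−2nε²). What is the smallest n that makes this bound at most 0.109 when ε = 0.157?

Need 2·188·exp(−2nε²) ≤ 0.109, i.e. exp(−2nε²) ≤ 0.109/376.
So 2nε² ≥ ln(376/0.109) = 8.145997.
Hence n ≥ 8.145997/(2·0.157²) = 165.240.
The smallest integer n is 166.

166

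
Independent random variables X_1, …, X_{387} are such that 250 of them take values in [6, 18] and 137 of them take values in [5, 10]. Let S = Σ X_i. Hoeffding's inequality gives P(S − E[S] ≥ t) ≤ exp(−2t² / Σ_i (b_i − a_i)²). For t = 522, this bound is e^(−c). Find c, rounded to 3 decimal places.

Σ(b_i − a_i)² = 250·12² + 137·5² = 39425.
c = 2t² / 39425 = 2·522² / 39425 = 13.8229.

13.823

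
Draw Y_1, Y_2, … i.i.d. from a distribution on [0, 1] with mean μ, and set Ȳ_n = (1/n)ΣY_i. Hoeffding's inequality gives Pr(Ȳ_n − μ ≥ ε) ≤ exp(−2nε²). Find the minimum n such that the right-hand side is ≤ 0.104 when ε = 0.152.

Require exp(−2nε²) ≤ 0.104, i.e. 2nε² ≥ ln(1/0.104) = 2.263364.
So n ≥ 2.263364 / (2·0.152²) = 48.982.
The smallest integer n is 49.

49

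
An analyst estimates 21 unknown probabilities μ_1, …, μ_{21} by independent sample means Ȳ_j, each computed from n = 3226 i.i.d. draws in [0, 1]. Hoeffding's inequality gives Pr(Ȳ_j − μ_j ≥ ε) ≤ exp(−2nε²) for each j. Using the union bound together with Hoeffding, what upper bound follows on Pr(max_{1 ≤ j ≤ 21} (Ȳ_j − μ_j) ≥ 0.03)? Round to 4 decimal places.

Per-experiment Hoeffding bound: exp(−2·3226·0.03²) = exp(−5.80680) = 0.003007.
Union bound over 21 events: 21·0.003007 = 0.06315.

0.0631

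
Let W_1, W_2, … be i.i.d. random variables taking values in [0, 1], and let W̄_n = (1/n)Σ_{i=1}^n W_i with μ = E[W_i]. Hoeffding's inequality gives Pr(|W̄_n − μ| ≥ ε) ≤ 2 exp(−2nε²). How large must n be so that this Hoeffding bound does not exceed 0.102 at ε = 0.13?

Require 2·exp(−2nε²) ≤ 0.102, i.e. 2nε² ≥ ln(2/0.102) = 2.975930.
So n ≥ 2.975930 / (2·0.13²) = 88.045.
The smallest integer n is 89.

89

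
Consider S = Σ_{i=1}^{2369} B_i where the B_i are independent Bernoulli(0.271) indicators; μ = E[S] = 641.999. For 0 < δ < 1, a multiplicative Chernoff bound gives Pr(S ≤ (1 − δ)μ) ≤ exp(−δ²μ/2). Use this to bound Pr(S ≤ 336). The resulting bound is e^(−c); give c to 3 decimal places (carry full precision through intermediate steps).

Write 336 = (1 − δ)μ, so δ = 1 − 336/641.999 = 0.4766347…
Then the exponent is δ²μ/2 = (μ − 336)²/(2μ) = 72.924871.

72.925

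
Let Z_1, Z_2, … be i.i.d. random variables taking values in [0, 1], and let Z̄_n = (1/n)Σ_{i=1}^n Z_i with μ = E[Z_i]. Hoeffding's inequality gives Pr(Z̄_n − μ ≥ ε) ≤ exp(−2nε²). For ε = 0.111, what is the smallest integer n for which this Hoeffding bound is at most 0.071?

108

Require exp(−2nε²) ≤ 0.071, i.e. 2nε² ≥ ln(1/0.071) = 2.645075.
So n ≥ 2.645075 / (2·0.111²) = 107.340.
The smallest integer n is 108.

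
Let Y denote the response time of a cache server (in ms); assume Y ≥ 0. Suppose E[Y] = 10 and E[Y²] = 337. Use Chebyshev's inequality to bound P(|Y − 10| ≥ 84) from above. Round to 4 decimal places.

Var(Y) = E[Y²] − (E[Y])² = 337 − 100 = 237.
Chebyshev's inequality: P(|Y − μ| ≥ t) ≤ Var(Y)/t² = 237/7056 = 0.0336.

0.0336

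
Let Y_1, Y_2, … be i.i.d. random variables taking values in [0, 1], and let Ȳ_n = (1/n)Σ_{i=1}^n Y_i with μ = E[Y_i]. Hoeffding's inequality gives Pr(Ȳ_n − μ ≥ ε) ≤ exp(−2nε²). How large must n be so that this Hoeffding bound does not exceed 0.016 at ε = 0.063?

521

Require exp(−2nε²) ≤ 0.016, i.e. 2nε² ≥ ln(1/0.016) = 4.135167.
So n ≥ 4.135167 / (2·0.063²) = 520.933.
The smallest integer n is 521.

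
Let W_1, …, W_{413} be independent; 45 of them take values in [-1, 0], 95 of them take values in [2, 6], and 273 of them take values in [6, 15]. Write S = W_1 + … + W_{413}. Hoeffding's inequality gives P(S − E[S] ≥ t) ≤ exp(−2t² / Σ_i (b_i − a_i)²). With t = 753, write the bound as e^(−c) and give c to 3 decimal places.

47.893

Σ(b_i − a_i)² = 45·1² + 95·4² + 273·9² = 23678.
c = 2t² / 23678 = 2·753² / 23678 = 47.8933.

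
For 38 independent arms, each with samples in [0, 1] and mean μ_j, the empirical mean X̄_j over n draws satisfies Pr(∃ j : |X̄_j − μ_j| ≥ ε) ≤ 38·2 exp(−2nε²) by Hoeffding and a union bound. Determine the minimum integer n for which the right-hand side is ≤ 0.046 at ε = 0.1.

Need 2·38·exp(−2nε²) ≤ 0.046, i.e. exp(−2nε²) ≤ 0.046/76.
So 2nε² ≥ ln(76/0.046) = 7.409847.
Hence n ≥ 7.409847/(2·0.1²) = 370.492.
The smallest integer n is 371.

371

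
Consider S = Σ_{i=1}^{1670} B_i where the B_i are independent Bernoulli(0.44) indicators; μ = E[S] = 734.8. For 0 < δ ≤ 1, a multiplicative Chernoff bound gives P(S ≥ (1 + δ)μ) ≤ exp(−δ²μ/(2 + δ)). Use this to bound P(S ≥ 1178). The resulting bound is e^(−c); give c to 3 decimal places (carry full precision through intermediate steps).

Write 1178 = (1 + δ)μ, so δ = 1178/734.8 − 1 = 0.6031573…
Then the exponent is δ²μ/(2 + δ) = (1178 − μ)² / (μ·(2 + δ)) = 102.690422.

102.690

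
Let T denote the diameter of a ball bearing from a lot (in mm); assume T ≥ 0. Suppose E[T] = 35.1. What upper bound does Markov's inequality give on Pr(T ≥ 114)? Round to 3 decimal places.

Markov's inequality: for a non-negative random variable, Pr(T ≥ a) ≤ E[T]/a.
Here E[T] = 35.1 and a = 114, so the bound is 35.1/114 = 0.3079.

0.308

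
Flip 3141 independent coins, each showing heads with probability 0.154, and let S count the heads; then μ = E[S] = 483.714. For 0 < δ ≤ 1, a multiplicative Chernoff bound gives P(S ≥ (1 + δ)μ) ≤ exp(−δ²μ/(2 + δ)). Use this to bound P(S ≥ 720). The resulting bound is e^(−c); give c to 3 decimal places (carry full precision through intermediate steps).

46.382

Write 720 = (1 + δ)μ, so δ = 720/483.714 − 1 = 0.4884829…
Then the exponent is δ²μ/(2 + δ) = (720 − μ)² / (μ·(2 + δ)) = 46.382341.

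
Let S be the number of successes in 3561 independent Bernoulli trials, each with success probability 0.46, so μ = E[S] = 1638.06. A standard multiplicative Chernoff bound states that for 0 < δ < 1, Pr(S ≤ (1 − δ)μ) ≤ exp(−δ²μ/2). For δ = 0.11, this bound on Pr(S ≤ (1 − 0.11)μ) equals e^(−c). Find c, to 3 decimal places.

c = δ²μ/2 = 0.11²·1638.06/2 = 9.9103.

9.910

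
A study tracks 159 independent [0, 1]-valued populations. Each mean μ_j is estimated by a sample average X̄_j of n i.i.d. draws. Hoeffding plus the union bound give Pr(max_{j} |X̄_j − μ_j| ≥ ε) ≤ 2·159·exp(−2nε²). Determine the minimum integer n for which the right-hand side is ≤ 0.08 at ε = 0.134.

231

Need 2·159·exp(−2nε²) ≤ 0.08, i.e. exp(−2nε²) ≤ 0.08/318.
So 2nε² ≥ ln(318/0.08) = 8.287780.
Hence n ≥ 8.287780/(2·0.134²) = 230.780.
The smallest integer n is 231.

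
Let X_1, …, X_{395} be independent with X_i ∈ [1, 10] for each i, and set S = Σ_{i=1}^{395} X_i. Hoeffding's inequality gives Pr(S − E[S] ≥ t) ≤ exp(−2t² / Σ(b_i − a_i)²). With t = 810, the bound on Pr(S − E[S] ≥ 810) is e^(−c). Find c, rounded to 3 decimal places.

Σ(b_i − a_i)² = 395·(9)² = 31995.
c = 2t²/31995 = 2·810²/31995 = 41.0127.

41.013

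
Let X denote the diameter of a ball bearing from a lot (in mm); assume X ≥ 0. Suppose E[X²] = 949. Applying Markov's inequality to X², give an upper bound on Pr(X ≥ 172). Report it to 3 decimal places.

Since X ≥ 0, the event {X ≥ 172} is the same as {X² ≥ 29584}.
Markov's inequality applied to X² gives Pr(X² ≥ 29584) ≤ E[X²]/29584 = 949/29584 = 0.0321.

0.032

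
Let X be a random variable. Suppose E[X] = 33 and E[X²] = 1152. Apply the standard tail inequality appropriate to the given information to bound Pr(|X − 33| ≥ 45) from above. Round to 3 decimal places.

0.031

The first two moments determine the variance, so Chebyshev's inequality is the sharpest standard bound available.
Var(X) = E[X²] − (E[X])² = 1152 − 1089 = 63.
Chebyshev's inequality: Pr(|X − μ| ≥ t) ≤ Var(X)/t² = 63/2025 = 0.0311.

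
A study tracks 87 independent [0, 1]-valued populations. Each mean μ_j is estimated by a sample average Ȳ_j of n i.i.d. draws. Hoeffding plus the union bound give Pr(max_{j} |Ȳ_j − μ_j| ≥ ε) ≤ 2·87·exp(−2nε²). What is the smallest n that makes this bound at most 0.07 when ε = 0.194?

104

Need 2·87·exp(−2nε²) ≤ 0.07, i.e. exp(−2nε²) ≤ 0.07/174.
So 2nε² ≥ ln(174/0.07) = 7.818315.
Hence n ≥ 7.818315/(2·0.194²) = 103.868.
The smallest integer n is 104.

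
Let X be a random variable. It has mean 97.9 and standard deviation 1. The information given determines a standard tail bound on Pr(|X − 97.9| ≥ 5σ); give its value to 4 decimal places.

0.0400

Mean and variance are known, so Chebyshev's inequality applies.
Chebyshev: Pr(|X − μ| ≥ t) ≤ Var(X)/t².
Var(X) = σ² = 1² = 1.
t = 5·1 = 5.
Bound = 1 / 25 = 0.0400.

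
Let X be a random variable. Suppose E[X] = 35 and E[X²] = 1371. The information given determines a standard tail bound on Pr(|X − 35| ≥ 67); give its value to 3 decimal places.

The first two moments determine the variance, so Chebyshev's inequality is the sharpest standard bound available.
Var(X) = E[X²] − (E[X])² = 1371 − 1225 = 146.
Chebyshev's inequality: Pr(|X − μ| ≥ t) ≤ Var(X)/t² = 146/4489 = 0.0325.

0.033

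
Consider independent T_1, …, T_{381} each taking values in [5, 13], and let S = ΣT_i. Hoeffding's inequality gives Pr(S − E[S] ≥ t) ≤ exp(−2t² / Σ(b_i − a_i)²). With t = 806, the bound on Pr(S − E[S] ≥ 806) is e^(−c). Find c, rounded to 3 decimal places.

53.284

Σ(b_i − a_i)² = 381·(8)² = 24384.
c = 2t²/24384 = 2·806²/24384 = 53.2838.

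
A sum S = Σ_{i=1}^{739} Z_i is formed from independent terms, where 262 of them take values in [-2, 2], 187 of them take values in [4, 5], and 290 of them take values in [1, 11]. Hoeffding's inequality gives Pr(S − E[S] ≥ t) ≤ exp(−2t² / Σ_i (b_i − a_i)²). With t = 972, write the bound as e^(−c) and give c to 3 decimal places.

56.609

Σ(b_i − a_i)² = 262·4² + 187·1² + 290·10² = 33379.
c = 2t² / 33379 = 2·972² / 33379 = 56.6095.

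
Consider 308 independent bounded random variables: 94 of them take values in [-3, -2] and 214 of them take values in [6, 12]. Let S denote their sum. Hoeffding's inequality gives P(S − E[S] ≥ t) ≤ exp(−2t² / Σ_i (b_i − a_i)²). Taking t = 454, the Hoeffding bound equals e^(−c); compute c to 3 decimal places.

52.864

Σ(b_i − a_i)² = 94·1² + 214·6² = 7798.
c = 2t² / 7798 = 2·454² / 7798 = 52.8638.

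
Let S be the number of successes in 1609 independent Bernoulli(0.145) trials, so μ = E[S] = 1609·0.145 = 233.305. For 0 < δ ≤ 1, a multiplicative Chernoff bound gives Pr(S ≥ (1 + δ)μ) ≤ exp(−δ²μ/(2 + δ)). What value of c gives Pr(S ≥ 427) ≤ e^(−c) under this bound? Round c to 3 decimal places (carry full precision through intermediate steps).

56.819

Write 427 = (1 + δ)μ, so δ = 427/233.305 − 1 = 0.8302222…
Then the exponent is δ²μ/(2 + δ) = (427 − μ)² / (μ·(2 + δ)) = 56.818823.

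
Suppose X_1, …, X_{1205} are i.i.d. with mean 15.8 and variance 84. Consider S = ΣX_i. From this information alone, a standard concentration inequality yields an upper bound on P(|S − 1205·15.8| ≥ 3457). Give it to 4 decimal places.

With mean and variance of each term known, Chebyshev's inequality bounds the deviation of the sum (or sample mean).
Var(S) = n·Var(X_i) = 1205·84 = 101220.
Chebyshev: P(|S − 1205·15.8| ≥ 3457) ≤ Var(S)/3457² = 101220/11950849 = 0.0085.

0.0085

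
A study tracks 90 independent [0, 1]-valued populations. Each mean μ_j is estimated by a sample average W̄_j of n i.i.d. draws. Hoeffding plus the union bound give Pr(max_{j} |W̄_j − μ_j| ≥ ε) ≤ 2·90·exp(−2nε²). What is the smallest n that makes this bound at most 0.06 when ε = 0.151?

Need 2·90·exp(−2nε²) ≤ 0.06, i.e. exp(−2nε²) ≤ 0.06/180.
So 2nε² ≥ ln(180/0.06) = 8.006368.
Hence n ≥ 8.006368/(2·0.151²) = 175.571.
The smallest integer n is 176.

176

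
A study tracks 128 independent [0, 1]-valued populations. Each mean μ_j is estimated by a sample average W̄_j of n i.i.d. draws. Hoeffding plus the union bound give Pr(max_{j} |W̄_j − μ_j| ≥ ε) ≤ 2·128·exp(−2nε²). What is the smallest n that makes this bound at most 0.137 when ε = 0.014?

Need 2·128·exp(−2nε²) ≤ 0.137, i.e. exp(−2nε²) ≤ 0.137/256.
So 2nε² ≥ ln(256/0.137) = 7.532952.
Hence n ≥ 7.532952/(2·0.014²) = 19216.714.
The smallest integer n is 19217.

19217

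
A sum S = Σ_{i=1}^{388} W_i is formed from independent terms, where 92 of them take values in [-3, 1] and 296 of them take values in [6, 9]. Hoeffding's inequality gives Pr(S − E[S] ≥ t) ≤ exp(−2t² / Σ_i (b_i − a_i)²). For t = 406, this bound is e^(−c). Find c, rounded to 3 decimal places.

79.708

Σ(b_i − a_i)² = 92·4² + 296·3² = 4136.
c = 2t² / 4136 = 2·406² / 4136 = 79.7079.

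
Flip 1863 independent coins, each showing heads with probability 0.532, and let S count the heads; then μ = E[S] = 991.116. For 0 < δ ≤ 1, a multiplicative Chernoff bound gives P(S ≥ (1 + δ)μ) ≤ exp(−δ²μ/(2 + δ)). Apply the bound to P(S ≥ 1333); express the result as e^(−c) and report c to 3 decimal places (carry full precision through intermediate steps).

50.292

Write 1333 = (1 + δ)μ, so δ = 1333/991.116 − 1 = 0.3449485…
Then the exponent is δ²μ/(2 + δ) = (1333 − μ)² / (μ·(2 + δ)) = 50.292098.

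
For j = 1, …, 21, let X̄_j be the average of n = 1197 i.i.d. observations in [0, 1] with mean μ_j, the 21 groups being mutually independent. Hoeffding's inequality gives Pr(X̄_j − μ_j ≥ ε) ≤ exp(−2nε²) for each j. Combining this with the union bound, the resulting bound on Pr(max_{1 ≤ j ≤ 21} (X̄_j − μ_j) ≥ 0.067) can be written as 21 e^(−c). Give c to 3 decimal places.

Union bound over the 21 events: Pr(max_{1 ≤ j ≤ 21} (X̄_j − μ_j) ≥ 0.067) ≤ 21·exp(−2nε²) = 21 exp(−2·1197·0.067²).
So c = 2·1197·0.067² = 10.7467.

10.747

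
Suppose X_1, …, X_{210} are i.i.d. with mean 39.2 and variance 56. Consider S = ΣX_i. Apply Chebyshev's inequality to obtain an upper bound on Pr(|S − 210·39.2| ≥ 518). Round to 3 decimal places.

0.044

Var(S) = n·Var(X_i) = 210·56 = 11760.
Chebyshev: Pr(|S − 210·39.2| ≥ 518) ≤ Var(S)/518² = 11760/268324 = 0.0438.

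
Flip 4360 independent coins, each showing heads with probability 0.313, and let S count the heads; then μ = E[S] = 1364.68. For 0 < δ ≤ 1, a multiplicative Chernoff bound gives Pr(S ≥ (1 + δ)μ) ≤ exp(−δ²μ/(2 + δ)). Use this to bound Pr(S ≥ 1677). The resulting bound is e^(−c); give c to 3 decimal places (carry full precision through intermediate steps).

32.069

Write 1677 = (1 + δ)μ, so δ = 1677/1364.68 − 1 = 0.2288595…
Then the exponent is δ²μ/(2 + δ) = (1677 − μ)² / (μ·(2 + δ)) = 32.069048.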